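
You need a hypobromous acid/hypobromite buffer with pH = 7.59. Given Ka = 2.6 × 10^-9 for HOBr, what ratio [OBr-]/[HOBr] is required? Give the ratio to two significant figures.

ratio = 0.10

pKa = -log(2.6 × 10^-9) = 8.585
pH = pKa + log(r) ⇒ log(r) = 7.59 − 8.585 = -0.995
r = [OBr-]/[HOBr] = 10^(-0.995) = 0.101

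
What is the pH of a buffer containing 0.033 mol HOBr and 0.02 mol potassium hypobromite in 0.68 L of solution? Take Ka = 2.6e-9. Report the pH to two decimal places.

pKa = −log(2.6 × 10^-9) = 8.585
pH = pKa + log([A⁻]/[HA]) = 8.585 + log(0.02/0.033)
pH = 8.585 + (-0.217) = 8.37

pH = 8.37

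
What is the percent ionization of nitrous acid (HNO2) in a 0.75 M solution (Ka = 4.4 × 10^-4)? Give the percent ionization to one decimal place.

HNO2 ⇌ NO2- + H+; let x = [H+] at equilibrium.
x ≈ √(Ka·C₀) = √(4.4 × 10^-4 × 0.75) = 1.82 × 10^-2 M
Fraction ionized = 1.82 × 10^-2 / 0.75 = 0.0243 → 2.4%

2.4%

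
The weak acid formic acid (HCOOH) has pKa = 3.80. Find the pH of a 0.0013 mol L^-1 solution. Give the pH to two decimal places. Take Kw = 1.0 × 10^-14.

HCOOH ⇌ HCOO- + H+
Ka = 10^(−3.80) = 1.58 × 10^-4
Ka = [H+]²/(0.0013 − [H+]) = 1.58 × 10^-4
[H+] is not negligible relative to C₀; solve [H+]² + 0.000158·[H+] − 2.05e-07 = 0.
[H+] = [−0.000158 + √(0.000158² + 8.22e-07)]/2 = 3.81 × 10^-4 M
pH = −log[H+] = −log(3.81 × 10^-4) = 3.42

pH = 3.42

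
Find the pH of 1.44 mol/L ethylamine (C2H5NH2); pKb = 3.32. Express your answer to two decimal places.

C2H5NH2 + H2O ⇌ C2H5NH3+ + OH-
Kb = 10^(−3.32) = 4.79 × 10^-4
Let x = [OH-] at equilibrium. Kb = x²/(1.44 − x).
Since Kb ≪ C₀, x ≈ √(Kb·C₀) = 2.63 × 10^-2 M.
Check: 1.8% ionized — well under 5%, approximation valid.
pOH = 1.58, so pH = 14.00 − pOH = 12.42

pH = 12.42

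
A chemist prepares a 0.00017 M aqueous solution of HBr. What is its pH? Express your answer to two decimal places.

HBr is a strong acid and dissociates completely, so [H+] = 0.00017 M.
pH = -log(0.00017) = 3.77

pH = 3.77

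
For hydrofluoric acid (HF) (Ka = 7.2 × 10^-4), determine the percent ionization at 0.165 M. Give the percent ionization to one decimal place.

HF ⇌ F- + H+; let x = [H+] at equilibrium.
Solve x² + 0.00072x − 0.000119 = 0 → x = 1.05 × 10^-2 M
% ionization = x/C₀ × 100% = 1.05 × 10^-2/0.165 × 100% = 6.4%

6.4%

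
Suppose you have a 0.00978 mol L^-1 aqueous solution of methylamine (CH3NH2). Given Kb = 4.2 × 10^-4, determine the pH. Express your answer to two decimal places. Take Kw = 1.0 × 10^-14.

CH3NH2 + H2O ⇌ CH3NH3+ + OH-
From the ICE table, Kb = x²/(0.00978 − x) = 4.2 × 10^-4.
Here C₀/Kb ≈ 23.3, so the small-x approximation fails. Use the quadratic:
x = [−0.00042 + √(0.00042² + 1.64e-05)]/2 = 1.83 × 10^-3 M
pOH = 2.74, so pH = 14.00 − pOH = 11.26

pH = 11.26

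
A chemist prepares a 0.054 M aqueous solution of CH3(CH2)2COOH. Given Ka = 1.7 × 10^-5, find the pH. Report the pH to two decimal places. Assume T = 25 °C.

pH = 3.02

CH3(CH2)2COOH ⇌ CH3(CH2)2COO- + H+
Ka = [H+]²/(0.054 − [H+]) = 1.7 × 10^-5
Since Ka ≪ C₀, [H+] ≈ √(Ka·C₀) = 9.58 × 10^-4 M.
pH = −log[H+] = −log(9.58 × 10^-4) = 3.02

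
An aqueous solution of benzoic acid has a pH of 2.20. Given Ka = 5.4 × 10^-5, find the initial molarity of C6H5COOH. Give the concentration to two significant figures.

[H+] = 10^(-2.20) = 6.31 × 10^-3 M = x
Ka = x²/(C₀ − x) ⇒ C₀ = x + x²/Ka
C₀ = 6.31 × 10^-3 + (6.31 × 10^-3)²/(5.4 × 10^-5) = 7.44 × 10^-1 M

C₀ = 7.4 × 10^-1 M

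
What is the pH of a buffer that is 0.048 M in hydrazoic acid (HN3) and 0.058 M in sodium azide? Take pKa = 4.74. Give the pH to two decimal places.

pH = 4.82

Henderson–Hasselbalch: pH = pKa + log([N3-]/[HN3]) = 4.74 + log(0.058/0.048)
pH = 4.74 + (+0.082) = 4.82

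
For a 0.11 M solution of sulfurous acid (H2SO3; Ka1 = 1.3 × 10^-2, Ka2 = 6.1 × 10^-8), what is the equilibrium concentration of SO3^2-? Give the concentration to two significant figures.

First ionization gives [H+] ≈ [HSO3-] = 3.19 × 10^-2 M.
Second step: Ka2 = [H+][SO3^2-]/[HSO3-] ≈ [SO3^2-] (since [H+] ≈ [HSO3-]).
So [SO3^2-] ≈ Ka2.

6.1 × 10^-8 M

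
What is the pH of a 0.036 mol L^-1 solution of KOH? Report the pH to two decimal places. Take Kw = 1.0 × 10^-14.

KOH is a strong base; [OH-] = 0.036 M.
pOH = -log(0.036) = 1.44
pH = 14.00 - 1.44 = 12.56

pH = 12.56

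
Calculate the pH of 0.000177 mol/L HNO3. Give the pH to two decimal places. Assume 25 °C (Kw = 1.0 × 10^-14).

HNO3 is a strong acid and dissociates completely, so [H+] = 0.000177 M.
pH = -log(0.000177) = 3.75

pH = 3.75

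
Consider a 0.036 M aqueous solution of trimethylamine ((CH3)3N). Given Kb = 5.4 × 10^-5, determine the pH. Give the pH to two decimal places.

pH = 11.14

(CH3)3N + H2O ⇌ (CH3)3NH+ + OH-
Kb = x²/(0.036 − x) = 5.4 × 10^-5
Since Kb ≪ C₀, x ≈ √(Kb·C₀) = 1.39 × 10^-3 M.
Check: 3.9% ionized — well under 5%, approximation valid.
pOH = 2.86, so pH = 14.00 − pOH = 11.14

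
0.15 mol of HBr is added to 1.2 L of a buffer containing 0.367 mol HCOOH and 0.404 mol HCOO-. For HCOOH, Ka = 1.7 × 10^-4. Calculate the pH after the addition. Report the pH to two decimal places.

Added H+ converts HCOO- to HCOOH: HCOOH → 0.517 mol, HCOO- → 0.254 mol.
pKa = −log(1.7 × 10^-4) = 3.770
pH = pKa + log(n_HCOO-/n_HCOOH) = 3.770 + log(0.254/0.517) = 3.770 + (-0.309)

pH = 3.46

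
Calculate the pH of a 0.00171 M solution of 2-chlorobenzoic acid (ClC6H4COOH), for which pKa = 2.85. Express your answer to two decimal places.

pH = 3.00

ClC6H4COOH ⇌ ClC6H4COO- + H+
Ka = 10^(−2.85) = 1.41 × 10^-3
From the ICE table, Ka = [H+]²/(0.00171 − [H+]) = 1.41 × 10^-3.
[H+] is not negligible relative to C₀; solve [H+]² + 0.00141·[H+] − 2.41e-06 = 0.
[H+] = (−Ka + √(Ka² + 4·Ka·C₀))/2 = 1.00 × 10^-3 M
pH = −log(1.00 × 10^-3) = 3.00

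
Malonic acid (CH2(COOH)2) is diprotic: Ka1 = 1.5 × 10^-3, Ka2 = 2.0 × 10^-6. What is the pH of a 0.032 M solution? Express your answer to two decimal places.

Ka1 ≫ Ka2, so treat the first dissociation as the only significant source of H+.
Ka1 = x²/(0.032 − x) = 1.5 × 10^-3
Solving the quadratic: x = (−Ka1 + √(Ka1² + 4·Ka1·C₀))/2 = 6.22 × 10^-3 M
pH = −log(6.22 × 10^-3) = 2.21

pH = 2.21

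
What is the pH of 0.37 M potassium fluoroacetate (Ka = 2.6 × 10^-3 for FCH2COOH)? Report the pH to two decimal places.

pH = 8.08

FCH2COO- is the conjugate base of the weak acid FCH2COOH.
Kb = Kw/Ka = 1.0×10^-14 / 2.6 × 10^-3 = 3.85 × 10^-12
From the ICE table, Kb = x²/(0.37 − x) = 3.85 × 10^-12.
Assume x ≪ 0.37: x ≈ √(3.85 × 10^-12 × 0.37) = 1.19 × 10^-6 M
(x/C₀ = 0.00032% < 5%, so the approximation holds.)
pOH = 5.92, so pH = 14.00 − pOH = 8.08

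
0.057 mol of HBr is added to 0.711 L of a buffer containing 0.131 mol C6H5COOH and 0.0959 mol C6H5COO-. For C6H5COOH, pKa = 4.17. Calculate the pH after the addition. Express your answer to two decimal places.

pH = 3.49

Added H+ converts C6H5COO- to C6H5COOH: C6H5COOH → 0.188 mol, C6H5COO- → 0.0389 mol.
Henderson–Hasselbalch with mole ratio 0.0389/0.188: pH = 4.17 + (-0.684)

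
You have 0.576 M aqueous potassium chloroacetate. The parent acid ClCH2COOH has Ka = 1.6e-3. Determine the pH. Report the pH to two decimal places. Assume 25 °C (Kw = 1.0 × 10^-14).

pH = 8.28

ClCH2COO- is the conjugate base of the weak acid ClCH2COOH.
Kb = Kw/Ka = 1.0×10^-14 / 1.6 × 10^-3 = 6.25 × 10^-12
Kb = x²/(0.576 − x) = 6.25 × 10^-12
Assume x ≪ 0.576: x ≈ √(6.25 × 10^-12 × 0.576) = 1.90 × 10^-6 M
pOH = 5.72, so pH = 14.00 − pOH = 8.28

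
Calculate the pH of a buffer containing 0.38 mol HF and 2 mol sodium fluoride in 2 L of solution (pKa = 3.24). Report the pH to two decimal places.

pH = 3.96

Henderson–Hasselbalch: pH = pKa + log([F-]/[HF]) = 3.24 + log(2/0.38)
pH = 3.24 + (+0.721) = 3.96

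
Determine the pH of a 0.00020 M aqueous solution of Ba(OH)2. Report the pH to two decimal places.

pH = 10.60

Ba(OH)2 is a strong base (each formula unit releases 2 OH-); [OH-] = 0.0004 M.
pOH = -log(0.0004) = 3.40
pH = 14.00 - 3.40 = 10.60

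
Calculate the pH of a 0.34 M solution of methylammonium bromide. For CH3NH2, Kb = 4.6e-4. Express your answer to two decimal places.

CH3NH3+ is the conjugate acid of the weak base CH3NH2.
Ka = Kw/Kb = 1.0×10^-14 / 4.6 × 10^-4 = 2.17 × 10^-11
Let x = [H+] at equilibrium. Ka = x²/(0.34 − x).
Since Ka ≪ C₀, x ≈ √(Ka·C₀) = 2.72 × 10^-6 M.
Check: 0.0008% ionized — well under 5%, approximation valid.
pH = −log(2.72 × 10^-6) = 5.57

pH = 5.57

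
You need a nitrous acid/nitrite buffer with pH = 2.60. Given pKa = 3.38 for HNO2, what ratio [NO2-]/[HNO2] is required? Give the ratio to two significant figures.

pH = pKa + log(r) ⇒ log(r) = 2.60 − 3.38 = -0.78
r = [NO2-]/[HNO2] = 10^(-0.78) = 0.166

ratio = 0.17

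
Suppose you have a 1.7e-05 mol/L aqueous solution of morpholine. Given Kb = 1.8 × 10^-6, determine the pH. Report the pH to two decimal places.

pH = 8.67

C4H8ONH + H2O ⇌ C4H8ONH2+ + OH-
Let x = [OH-] at equilibrium. Kb = x²/(1.7e-05 − x).
x is not negligible relative to C₀; solve x² + 1.8e-06·x − 3.06e-11 = 0.
x = [−1.8e-06 + √(1.8e-06² + 1.22e-10)]/2 = 4.70 × 10^-6 M
pOH = −log(4.70 × 10^-6) = 5.33; pH = 14.00 − 5.33 = 8.67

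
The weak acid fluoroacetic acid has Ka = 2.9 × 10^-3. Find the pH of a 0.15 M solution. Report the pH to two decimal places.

FCH2COOH ⇌ FCH2COO- + H+
Let x = [H+] at equilibrium. Ka = x²/(0.15 − x).
Here C₀/Ka ≈ 51.7, so the small-x approximation fails. Use the quadratic:
x = (−Ka + √(Ka² + 4·Ka·C₀))/2 = 1.95 × 10^-2 M
pH = −log[H+] = −log(1.95 × 10^-2) = 1.71

pH = 1.71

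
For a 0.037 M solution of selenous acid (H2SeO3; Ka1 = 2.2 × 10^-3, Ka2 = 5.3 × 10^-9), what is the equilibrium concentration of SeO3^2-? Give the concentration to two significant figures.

5.3 × 10^-9 M

First ionization gives [H+] ≈ [HSeO3-] = 7.99 × 10^-3 M.
Second step: Ka2 = [H+][SeO3^2-]/[HSeO3-] ≈ [SeO3^2-] (since [H+] ≈ [HSeO3-]).
So [SeO3^2-] ≈ Ka2.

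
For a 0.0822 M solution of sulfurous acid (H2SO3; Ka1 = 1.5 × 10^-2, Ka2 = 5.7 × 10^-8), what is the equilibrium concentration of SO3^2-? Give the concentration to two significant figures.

First ionization gives [H+] ≈ [HSO3-] = 2.84 × 10^-2 M.
Second step: Ka2 = [H+][SO3^2-]/[HSO3-] ≈ [SO3^2-] (since [H+] ≈ [HSO3-]).
So [SO3^2-] ≈ Ka2.

5.7 × 10^-8 M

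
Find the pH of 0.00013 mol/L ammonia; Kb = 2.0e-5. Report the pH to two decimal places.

NH3 + H2O ⇌ NH4+ + OH-
Kb = [OH-]²/(0.00013 − [OH-]) = 2.0 × 10^-5
The 5% rule fails; solving [OH-]² + Kb·[OH-] − Kb·C₀ = 0 exactly:
[OH-] = [−2e-05 + √(2e-05² + 1.04e-08)]/2 = 4.20 × 10^-5 M
pOH = 4.38, so pH = 14.00 − pOH = 9.62

pH = 9.62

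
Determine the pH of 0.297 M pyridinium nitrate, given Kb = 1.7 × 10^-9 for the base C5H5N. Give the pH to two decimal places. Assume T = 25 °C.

C5H5NH+ is the conjugate acid of the weak base C5H5N.
Ka = Kw/Kb = 1.0×10^-14 / 1.7 × 10^-9 = 5.88 × 10^-6
Ka = [H+]²/(0.297 − [H+]) = 5.88 × 10^-6
Neglecting [H+] in the denominator: [H+] = √(5.88 × 10^-6 × 0.297) = 1.32 × 10^-3 M
([H+]/C₀ = 0.44% < 5%, so the approximation holds.)
pH = −log(1.32 × 10^-3) = 2.88

pH = 2.88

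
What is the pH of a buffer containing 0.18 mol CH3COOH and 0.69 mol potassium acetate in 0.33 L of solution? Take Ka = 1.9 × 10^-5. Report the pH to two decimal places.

pKa = −log(1.9 × 10^-5) = 4.721
Using pH = pKa + log([base]/[acid]) with [base]/[acid] = 0.69/0.18:
pH = 4.721 + (+0.584) = 5.30

pH = 5.30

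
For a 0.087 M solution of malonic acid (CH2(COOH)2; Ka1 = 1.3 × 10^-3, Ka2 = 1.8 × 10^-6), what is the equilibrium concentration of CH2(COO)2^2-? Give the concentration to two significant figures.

First ionization gives [H+] ≈ [CH2(COOH)COO-] = 1.00 × 10^-2 M.
Second step: Ka2 = [H+][CH2(COO)2^2-]/[CH2(COOH)COO-] ≈ [CH2(COO)2^2-] (since [H+] ≈ [CH2(COOH)COO-]).
So [CH2(COO)2^2-] ≈ Ka2.

1.8 × 10^-6 M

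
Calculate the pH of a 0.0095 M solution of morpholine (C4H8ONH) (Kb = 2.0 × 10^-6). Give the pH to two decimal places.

pH = 10.14

C4H8ONH + H2O ⇌ C4H8ONH2+ + OH-
From the ICE table, Kb = x²/(0.0095 − x) = 2.0 × 10^-6.
Neglecting x in the denominator: x = √(2.0 × 10^-6 × 0.0095) = 1.38 × 10^-4 M
pOH = −log(1.38 × 10^-4) = 3.86; pH = 14.00 − 3.86 = 10.14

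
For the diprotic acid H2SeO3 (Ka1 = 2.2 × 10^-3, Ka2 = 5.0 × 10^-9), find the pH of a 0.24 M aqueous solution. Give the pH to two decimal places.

pH = 1.66

Ka1 ≫ Ka2, so treat the first dissociation as the only significant source of H+.
Ka1 = x²/(0.24 − x) = 2.2 × 10^-3
Solving the quadratic: x = (−Ka1 + √(Ka1² + 4·Ka1·C₀))/2 = 2.19 × 10^-2 M
pH = −log(2.19 × 10^-2) = 1.66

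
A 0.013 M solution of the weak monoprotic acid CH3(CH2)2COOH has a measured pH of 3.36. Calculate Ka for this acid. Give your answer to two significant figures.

Ka = 1.5 × 10^-5

[H+] = 10^(-3.36) = 4.37 × 10^-4 M
At equilibrium [HA] = 0.013 − 4.37 × 10^-4 = 1.26 × 10^-2 M
Ka = [H+][A-]/[HA] = (4.37 × 10^-4)² / 1.26 × 10^-2 = 1.5 × 10^-5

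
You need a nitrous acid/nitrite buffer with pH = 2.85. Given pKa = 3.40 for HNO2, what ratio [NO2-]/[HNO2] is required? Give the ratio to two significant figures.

ratio = 0.28

pH = pKa + log(r) ⇒ log(r) = 2.85 − 3.40 = -0.55
r = [NO2-]/[HNO2] = 10^(-0.55) = 0.282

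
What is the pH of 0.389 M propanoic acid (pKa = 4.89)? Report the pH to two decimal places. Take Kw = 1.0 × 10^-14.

CH3CH2COOH ⇌ CH3CH2COO- + H+
Ka = 10^(−4.89) = 1.29 × 10^-5
From the ICE table, Ka = [H+]²/(0.389 − [H+]) = 1.29 × 10^-5.
Assume [H+] ≪ 0.389: [H+] ≈ √(1.29 × 10^-5 × 0.389) = 2.24 × 10^-3 M
([H+]/C₀ = 0.58% < 5%, so the approximation holds.)
pH = −log(2.24 × 10^-3) = 2.65

pH = 2.65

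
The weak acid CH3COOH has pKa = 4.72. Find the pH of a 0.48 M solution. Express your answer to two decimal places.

pH = 2.52

CH3COOH ⇌ CH3COO- + H+
Ka = 10^(−4.72) = 1.91 × 10^-5
From the ICE table, Ka = x²/(0.48 − x) = 1.91 × 10^-5.
Since Ka ≪ C₀, x ≈ √(Ka·C₀) = 3.03 × 10^-3 M.
(x/C₀ = 0.63% < 5%, so the approximation holds.)
pH = −log[H+] = −log(3.03 × 10^-3) = 2.52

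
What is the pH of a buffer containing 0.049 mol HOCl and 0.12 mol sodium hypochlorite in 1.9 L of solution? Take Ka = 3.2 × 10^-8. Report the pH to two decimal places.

pH = 7.88

pKa = −log(3.2 × 10^-8) = 7.495
Using pH = pKa + log([base]/[acid]) with [base]/[acid] = 0.12/0.049:
pH = 7.495 + (+0.389) = 7.88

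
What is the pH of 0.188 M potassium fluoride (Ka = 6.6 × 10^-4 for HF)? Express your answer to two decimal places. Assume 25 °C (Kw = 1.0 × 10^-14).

F- is the conjugate base of the weak acid HF.
Kb = Kw/Ka = 1.0×10^-14 / 6.6 × 10^-4 = 1.52 × 10^-11
Kb = x²/(0.188 − x) = 1.52 × 10^-11
Assume x ≪ 0.188: x ≈ √(1.52 × 10^-11 × 0.188) = 1.69 × 10^-6 M
(x/C₀ = 0.0009% < 5%, so the approximation holds.)
pOH = 5.77, so pH = 14.00 − pOH = 8.23

pH = 8.23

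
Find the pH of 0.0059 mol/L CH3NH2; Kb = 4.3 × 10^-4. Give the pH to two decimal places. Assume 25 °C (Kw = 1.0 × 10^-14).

pH = 11.14

CH3NH2 + H2O ⇌ CH3NH3+ + OH-
Let x = [OH-] at equilibrium. Kb = x²/(0.0059 − x).
The 5% rule fails; solving x² + Kb·x − Kb·C₀ = 0 exactly:
x = (−Kb + √(Kb² + 4·Kb·C₀))/2 = 1.39 × 10^-3 M
pOH = 2.86, so pH = 14.00 − pOH = 11.14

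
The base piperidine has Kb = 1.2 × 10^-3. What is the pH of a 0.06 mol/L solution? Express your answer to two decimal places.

pH = 11.90

C5H10NH + H2O ⇌ C5H10NH2+ + OH-
Let x = [OH-] at equilibrium. Kb = x²/(0.06 − x).
x is not negligible relative to C₀; solve x² + 0.0012·x − 7.2e-05 = 0.
x = (−Kb + √(Kb² + 4·Kb·C₀))/2 = 7.91 × 10^-3 M
pOH = −log(7.91 × 10^-3) = 2.10; pH = 14.00 − 2.10 = 11.90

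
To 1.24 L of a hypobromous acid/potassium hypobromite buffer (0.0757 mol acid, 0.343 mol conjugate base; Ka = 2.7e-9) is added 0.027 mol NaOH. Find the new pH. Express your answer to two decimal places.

After neutralization: n(HOBr) = 0.0487 mol, n(OBr-) = 0.37 mol.
pKa = −log(2.7 × 10^-9) = 8.569
pH = pKa + log(n_OBr-/n_HOBr) = 8.569 + log(0.37/0.0487) = 8.569 + (+0.881)

pH = 9.45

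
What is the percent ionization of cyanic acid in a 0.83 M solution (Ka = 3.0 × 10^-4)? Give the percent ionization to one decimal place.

HOCN ⇌ OCN- + H+; let x = [H+] at equilibrium.
x ≈ √(Ka·C₀) = √(3.0 × 10^-4 × 0.83) = 1.58 × 10^-2 M
% ionization = x/C₀ × 100% = 1.58 × 10^-2/0.83 × 100% = 1.9%

1.9%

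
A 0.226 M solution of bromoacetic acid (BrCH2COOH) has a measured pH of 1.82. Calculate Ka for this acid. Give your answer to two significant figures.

Ka = 1.1 × 10^-3

[H+] = 10^(-1.82) = 1.51 × 10^-2 M
At equilibrium [HA] = 0.226 − 1.51 × 10^-2 = 2.11 × 10^-1 M
Ka = [H+][A-]/[HA] = (1.51 × 10^-2)² / 2.11 × 10^-1 = 1.1 × 10^-3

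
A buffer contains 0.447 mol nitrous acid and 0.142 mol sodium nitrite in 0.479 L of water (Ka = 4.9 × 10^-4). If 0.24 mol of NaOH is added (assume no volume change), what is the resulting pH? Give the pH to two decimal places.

After neutralization: n(HNO2) = 0.207 mol, n(NO2-) = 0.382 mol.
pKa = −log(4.9 × 10^-4) = 3.310
pH = pKa + log(n_NO2-/n_HNO2) = 3.310 + log(0.382/0.207) = 3.310 + (+0.266)

pH = 3.58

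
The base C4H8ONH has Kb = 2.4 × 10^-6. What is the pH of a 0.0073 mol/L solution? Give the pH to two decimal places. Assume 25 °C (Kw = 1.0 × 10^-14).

C4H8ONH + H2O ⇌ C4H8ONH2+ + OH-
Kb = [OH-]²/(0.0073 − [OH-]) = 2.4 × 10^-6
Neglecting [OH-] in the denominator: [OH-] = √(2.4 × 10^-6 × 0.0073) = 1.32 × 10^-4 M
([OH-]/C₀ = 1.8% < 5%, so the approximation holds.)
pOH = 3.88, so pH = 14.00 − pOH = 10.12

pH = 10.12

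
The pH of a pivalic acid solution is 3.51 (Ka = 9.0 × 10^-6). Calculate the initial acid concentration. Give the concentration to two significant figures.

C₀ = 1.1 × 10^-2 M

[H+] = 10^(-3.51) = 3.09 × 10^-4 M = x
Ka = x²/(C₀ − x) ⇒ C₀ = x + x²/Ka
C₀ = 3.09 × 10^-4 + (3.09 × 10^-4)²/(9.0 × 10^-6) = 1.09 × 10^-2 M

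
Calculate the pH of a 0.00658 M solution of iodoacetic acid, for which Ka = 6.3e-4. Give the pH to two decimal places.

ICH2COOH ⇌ ICH2COO- + H+
From the ICE table, Ka = x²/(0.00658 − x) = 6.3 × 10^-4.
Here C₀/Ka ≈ 10.4, so the small-x approximation fails. Use the quadratic:
x = [−0.00063 + √(0.00063² + 1.66e-05)]/2 = 1.75 × 10^-3 M
pH = −log(1.75 × 10^-3) = 2.76

pH = 2.76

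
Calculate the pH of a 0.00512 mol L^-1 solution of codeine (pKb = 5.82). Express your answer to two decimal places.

C18H21NO3 + H2O ⇌ C18H22NO3+ + OH-
Kb = 10^(−5.82) = 1.51 × 10^-6
Let x = [OH-] at equilibrium. Kb = x²/(0.00512 − x).
Neglecting x in the denominator: x = √(1.51 × 10^-6 × 0.00512) = 8.79 × 10^-5 M
pOH = 4.06, so pH = 14.00 − pOH = 9.94

pH = 9.94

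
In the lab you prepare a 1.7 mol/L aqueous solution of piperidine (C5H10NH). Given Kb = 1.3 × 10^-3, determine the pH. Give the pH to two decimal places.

pH = 12.67

C5H10NH + H2O ⇌ C5H10NH2+ + OH-
From the ICE table, Kb = x²/(1.7 − x) = 1.3 × 10^-3.
Assume x ≪ 1.7: x ≈ √(1.3 × 10^-3 × 1.7) = 4.70 × 10^-2 M
pOH = 1.33, so pH = 14.00 − pOH = 12.67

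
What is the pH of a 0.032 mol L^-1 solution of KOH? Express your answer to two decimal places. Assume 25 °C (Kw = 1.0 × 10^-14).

pH = 12.51

KOH is a strong base; [OH-] = 0.032 M.
pOH = -log(0.032) = 1.49
pH = 14.00 - 1.49 = 12.51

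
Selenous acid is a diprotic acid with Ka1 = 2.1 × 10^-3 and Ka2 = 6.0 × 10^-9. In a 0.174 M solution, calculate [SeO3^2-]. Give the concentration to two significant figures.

First ionization gives [H+] ≈ [HSeO3-] = 1.81 × 10^-2 M.
Second step: Ka2 = [H+][SeO3^2-]/[HSeO3-] ≈ [SeO3^2-] (since [H+] ≈ [HSeO3-]).
So [SeO3^2-] ≈ Ka2.

6.0 × 10^-9 M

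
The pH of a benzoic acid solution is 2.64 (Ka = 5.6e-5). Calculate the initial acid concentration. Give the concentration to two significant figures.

C₀ = 9.6 × 10^-2 M

[H+] = 10^(-2.64) = 2.29 × 10^-3 M = x
Ka = x²/(C₀ − x) ⇒ C₀ = x + x²/Ka
C₀ = 2.29 × 10^-3 + (2.29 × 10^-3)²/(5.6 × 10^-5) = 9.59 × 10^-2 M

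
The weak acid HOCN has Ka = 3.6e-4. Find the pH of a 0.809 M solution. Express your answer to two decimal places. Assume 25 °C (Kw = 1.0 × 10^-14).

pH = 1.77

HOCN ⇌ OCN- + H+
Let x = [H+] at equilibrium. Ka = x²/(0.809 − x).
Assume x ≪ 0.809: x ≈ √(3.6 × 10^-4 × 0.809) = 1.71 × 10^-2 M
Check: 2.1% ionized — well under 5%, approximation valid.
pH = −log[H+] = −log(1.71 × 10^-2) = 1.77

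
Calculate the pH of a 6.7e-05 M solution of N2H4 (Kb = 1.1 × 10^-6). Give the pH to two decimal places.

N2H4 + H2O ⇌ N2H5+ + OH-
Let x = [OH-] at equilibrium. Kb = x²/(6.7e-05 − x).
x is not negligible relative to C₀; solve x² + 1.1e-06·x − 7.37e-11 = 0.
x = (−Kb + √(Kb² + 4·Kb·C₀))/2 = 8.05 × 10^-6 M
pOH = −log(8.05 × 10^-6) = 5.09; pH = 14.00 − 5.09 = 8.91

pH = 8.91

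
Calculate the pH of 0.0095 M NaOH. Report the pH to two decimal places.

NaOH is a strong base; [OH-] = 0.0095 M.
pOH = -log(0.0095) = 2.02
pH = 14.00 - 2.02 = 11.98

pH = 11.98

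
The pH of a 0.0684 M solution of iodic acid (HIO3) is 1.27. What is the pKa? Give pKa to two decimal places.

[H+] = 10^(-1.27) = 5.37 × 10^-2 M
At equilibrium [HA] = 0.0684 − 5.37 × 10^-2 = 1.47 × 10^-2 M
Ka = [H+][A-]/[HA] = (5.37 × 10^-2)² / 1.47 × 10^-2 = 1.96 × 10^-1
pKa = -log(1.96 × 10^-1) = 0.71

pKa = 0.71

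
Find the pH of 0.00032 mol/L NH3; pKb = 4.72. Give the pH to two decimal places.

NH3 + H2O ⇌ NH4+ + OH-
Kb = 10^(−4.72) = 1.91 × 10^-5
Let x = [OH-] at equilibrium. Kb = x²/(0.00032 − x).
x is not negligible relative to C₀; solve x² + 1.91e-05·x − 6.11e-09 = 0.
x = [−1.91e-05 + √(1.91e-05² + 2.44e-08)]/2 = 6.92 × 10^-5 M
pOH = 4.16, so pH = 14.00 − pOH = 9.84

pH = 9.84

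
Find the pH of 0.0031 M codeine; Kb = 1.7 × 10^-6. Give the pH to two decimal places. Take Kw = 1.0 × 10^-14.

C18H21NO3 + H2O ⇌ C18H22NO3+ + OH-
From the ICE table, Kb = [OH-]²/(0.0031 − [OH-]) = 1.7 × 10^-6.
Since Kb ≪ C₀, [OH-] ≈ √(Kb·C₀) = 7.26 × 10^-5 M.
Check: 2.3% ionized — well under 5%, approximation valid.
pOH = −log(7.26 × 10^-5) = 4.14; pH = 14.00 − 4.14 = 9.86

pH = 9.86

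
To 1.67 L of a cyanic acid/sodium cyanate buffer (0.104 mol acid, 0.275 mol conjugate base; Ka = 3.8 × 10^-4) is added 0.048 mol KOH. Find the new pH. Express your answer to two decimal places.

After neutralization: n(HOCN) = 0.056 mol, n(OCN-) = 0.323 mol.
pKa = −log(3.8 × 10^-4) = 3.420
pH = pKa + log([A⁻]/[HA]) = 3.420 + log(0.323/0.056) = 3.420 +0.761

pH = 4.18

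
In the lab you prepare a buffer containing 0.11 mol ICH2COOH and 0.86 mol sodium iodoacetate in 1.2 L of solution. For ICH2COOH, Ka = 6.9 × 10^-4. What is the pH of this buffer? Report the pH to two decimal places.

pKa = −log(6.9 × 10^-4) = 3.161
Henderson–Hasselbalch: pH = pKa + log([ICH2COO-]/[ICH2COOH]) = 3.161 + log(0.86/0.11)
pH = 3.161 + (+0.893) = 4.05

pH = 4.05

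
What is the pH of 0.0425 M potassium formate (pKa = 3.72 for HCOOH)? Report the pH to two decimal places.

HCOO- is the conjugate base of the weak acid HCOOH.
Ka = 10^(−3.72) = 1.91 × 10^-4
Kb = Kw/Ka = 1.0×10^-14 / 1.91 × 10^-4 = 5.24 × 10^-11
Kb = [OH-]²/(0.0425 − [OH-]) = 5.24 × 10^-11
Neglecting [OH-] in the denominator: [OH-] = √(5.24 × 10^-11 × 0.0425) = 1.49 × 10^-6 M
pOH = 5.83, so pH = 14.00 − pOH = 8.17

pH = 8.17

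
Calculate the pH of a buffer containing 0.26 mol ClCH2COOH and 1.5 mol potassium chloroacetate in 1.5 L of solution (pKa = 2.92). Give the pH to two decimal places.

pH = pKa + log([A⁻]/[HA]) = 2.92 + log(1.5/0.26)
pH = 2.92 + (+0.761) = 3.68

pH = 3.68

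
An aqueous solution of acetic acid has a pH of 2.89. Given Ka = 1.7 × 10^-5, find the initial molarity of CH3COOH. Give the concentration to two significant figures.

[H+] = 10^(-2.89) = 1.29 × 10^-3 M = x
Ka = x²/(C₀ − x) ⇒ C₀ = x + x²/Ka
C₀ = 1.29 × 10^-3 + (1.29 × 10^-3)²/(1.7 × 10^-5) = 9.92 × 10^-2 M

C₀ = 9.9 × 10^-2 M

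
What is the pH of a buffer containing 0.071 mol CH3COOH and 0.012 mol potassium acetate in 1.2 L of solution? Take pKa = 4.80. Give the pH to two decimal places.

pH = pKa + log([A⁻]/[HA]) = 4.80 + log(0.012/0.071)
pH = 4.80 + (-0.772) = 4.03

pH = 4.03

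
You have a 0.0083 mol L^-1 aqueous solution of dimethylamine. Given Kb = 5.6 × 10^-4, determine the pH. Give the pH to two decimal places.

(CH3)2NH + H2O ⇌ (CH3)2NH2+ + OH-
Kb = [OH-]²/(0.0083 − [OH-]) = 5.6 × 10^-4
Here C₀/Kb ≈ 14.8, so the small-[OH-] approximation fails. Use the quadratic:
[OH-] = [−0.00056 + √(0.00056² + 1.86e-05)]/2 = 1.89 × 10^-3 M
pOH = 2.72, so pH = 14.00 − pOH = 11.28

pH = 11.28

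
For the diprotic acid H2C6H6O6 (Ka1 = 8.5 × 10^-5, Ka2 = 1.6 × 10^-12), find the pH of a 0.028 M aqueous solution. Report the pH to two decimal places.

pH = 2.82

Since Ka1 ≫ Ka2, the first ionization dominates [H+].
Ka1 = x²/(0.028 − x) = 8.5 × 10^-5
Solving the quadratic: x = (−Ka1 + √(Ka1² + 4·Ka1·C₀))/2 = 1.50 × 10^-3 M
pH = −log(1.50 × 10^-3) = 2.82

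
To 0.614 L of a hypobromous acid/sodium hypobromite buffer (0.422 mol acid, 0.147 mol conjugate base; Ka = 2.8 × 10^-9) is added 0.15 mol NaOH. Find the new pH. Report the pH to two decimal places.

pH = 8.59

OH- converts HOBr to OBr-: HOBr → 0.272 mol, OBr- → 0.297 mol.
pKa = −log(2.8 × 10^-9) = 8.553
Henderson–Hasselbalch with mole ratio 0.297/0.272: pH = 8.553 + (+0.038)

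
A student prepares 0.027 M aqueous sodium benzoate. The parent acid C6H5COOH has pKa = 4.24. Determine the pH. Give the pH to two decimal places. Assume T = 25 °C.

pH = 8.34

C6H5COO- is the conjugate base of the weak acid C6H5COOH.
Ka = 10^(−4.24) = 5.75 × 10^-5
Kb = Kw/Ka = 1.0×10^-14 / 5.75 × 10^-5 = 1.74 × 10^-10
Let x = [OH-] at equilibrium. Kb = x²/(0.027 − x).
Since Kb ≪ C₀, x ≈ √(Kb·C₀) = 2.17 × 10^-6 M.
Check: 0.008% ionized — well under 5%, approximation valid.
pOH = −log(2.17 × 10^-6) = 5.66; pH = 14.00 − 5.66 = 8.34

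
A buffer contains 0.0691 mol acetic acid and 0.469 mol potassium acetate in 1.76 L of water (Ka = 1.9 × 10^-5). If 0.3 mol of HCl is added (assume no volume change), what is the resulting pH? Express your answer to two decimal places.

pH = 4.38

After neutralization: n(CH3COOH) = 0.369 mol, n(CH3COO-) = 0.169 mol.
pKa = −log(1.9 × 10^-5) = 4.721
pH = pKa + log(n_CH3COO-/n_CH3COOH) = 4.721 + log(0.169/0.369) = 4.721 + (-0.339)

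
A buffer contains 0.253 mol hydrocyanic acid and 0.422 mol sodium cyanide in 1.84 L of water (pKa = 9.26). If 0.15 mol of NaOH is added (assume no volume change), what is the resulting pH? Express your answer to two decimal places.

OH- converts HCN to CN-: HCN → 0.103 mol, CN- → 0.572 mol.
pH = pKa + log([A⁻]/[HA]) = 9.26 + log(0.572/0.103) = 9.26 +0.745

pH = 10.00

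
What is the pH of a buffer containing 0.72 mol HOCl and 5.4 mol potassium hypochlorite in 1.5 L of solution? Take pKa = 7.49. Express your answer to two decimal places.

Henderson–Hasselbalch: pH = pKa + log([OCl-]/[HOCl]) = 7.49 + log(5.4/0.72)
pH = 7.49 + (+0.875) = 8.37

pH = 8.37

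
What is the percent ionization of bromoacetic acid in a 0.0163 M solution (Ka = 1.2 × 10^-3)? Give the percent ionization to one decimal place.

23.7%

BrCH2COOH ⇌ BrCH2COO- + H+; let x = [H+] at equilibrium.
Solve x² + 0.0012x − 1.96e-05 = 0 → x = 3.86 × 10^-3 M
Fraction ionized = 3.86 × 10^-3 / 0.0163 = 0.2368 → 23.7%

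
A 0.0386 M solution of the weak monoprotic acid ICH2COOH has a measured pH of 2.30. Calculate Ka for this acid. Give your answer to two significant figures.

Ka = 7.5 × 10^-4

[H+] = 10^(-2.30) = 5.01 × 10^-3 M
At equilibrium [HA] = 0.0386 − 5.01 × 10^-3 = 3.36 × 10^-2 M
Ka = [H+][A-]/[HA] = (5.01 × 10^-3)² / 3.36 × 10^-2 = 7.5 × 10^-4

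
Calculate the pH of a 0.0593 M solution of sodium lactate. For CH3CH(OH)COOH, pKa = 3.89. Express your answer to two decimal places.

CH3CH(OH)COO- is the conjugate base of the weak acid CH3CH(OH)COOH.
Ka = 10^(−3.89) = 1.29 × 10^-4
Kb = Kw/Ka = 1.0×10^-14 / 1.29 × 10^-4 = 7.75 × 10^-11
Kb = [OH-]²/(0.0593 − [OH-]) = 7.75 × 10^-11
Assume [OH-] ≪ 0.0593: [OH-] ≈ √(7.75 × 10^-11 × 0.0593) = 2.14 × 10^-6 M
pOH = −log(2.14 × 10^-6) = 5.67; pH = 14.00 − 5.67 = 8.33

pH = 8.33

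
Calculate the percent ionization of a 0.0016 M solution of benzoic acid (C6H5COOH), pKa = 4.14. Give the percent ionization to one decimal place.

C6H5COOH ⇌ C6H5COO- + H+; let x = [H+] at equilibrium.
Ka = 10^(−4.14) = 7.24 × 10^-5
Ka = x²/(C₀ − x); solving the quadratic gives x = 3.06 × 10^-4 M.
Fraction ionized = 3.06 × 10^-4 / 0.0016 = 0.1913 → 19.1%

19.1%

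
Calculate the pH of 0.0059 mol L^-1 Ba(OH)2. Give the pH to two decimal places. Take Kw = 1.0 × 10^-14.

Ba(OH)2 is a strong base (each formula unit releases 2 OH-); [OH-] = 0.0118 M.
pOH = -log(0.0118) = 1.93
pH = 14.00 - 1.93 = 12.07

pH = 12.07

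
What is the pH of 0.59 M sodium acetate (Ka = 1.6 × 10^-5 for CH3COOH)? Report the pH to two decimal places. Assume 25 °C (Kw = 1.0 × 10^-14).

CH3COO- is the conjugate base of the weak acid CH3COOH.
Kb = Kw/Ka = 1.0×10^-14 / 1.6 × 10^-5 = 6.25 × 10^-10
From the ICE table, Kb = [OH-]²/(0.59 − [OH-]) = 6.25 × 10^-10.
Since Kb ≪ C₀, [OH-] ≈ √(Kb·C₀) = 1.92 × 10^-5 M.
pOH = 4.72, so pH = 14.00 − pOH = 9.28

pH = 9.28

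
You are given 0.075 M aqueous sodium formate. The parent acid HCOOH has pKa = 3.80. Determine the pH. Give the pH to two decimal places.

HCOO- is the conjugate base of the weak acid HCOOH.
Ka = 10^(−3.80) = 1.58 × 10^-4
Kb = Kw/Ka = 1.0×10^-14 / 1.58 × 10^-4 = 6.33 × 10^-11
Kb = [OH-]²/(0.075 − [OH-]) = 6.33 × 10^-11
Assume [OH-] ≪ 0.075: [OH-] ≈ √(6.33 × 10^-11 × 0.075) = 2.18 × 10^-6 M
pOH = 5.66, so pH = 14.00 − pOH = 8.34

pH = 8.34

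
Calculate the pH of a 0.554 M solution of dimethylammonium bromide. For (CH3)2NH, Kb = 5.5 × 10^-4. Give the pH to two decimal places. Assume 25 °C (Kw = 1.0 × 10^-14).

pH = 5.50

(CH3)2NH2+ is the conjugate acid of the weak base (CH3)2NH.
Ka = Kw/Kb = 1.0×10^-14 / 5.5 × 10^-4 = 1.82 × 10^-11
Ka = [H+]²/(0.554 − [H+]) = 1.82 × 10^-11
Since Ka ≪ C₀, [H+] ≈ √(Ka·C₀) = 3.18 × 10^-6 M.
Check: 0.00057% ionized — well under 5%, approximation valid.
pH = −log[H+] = −log(3.18 × 10^-6) = 5.50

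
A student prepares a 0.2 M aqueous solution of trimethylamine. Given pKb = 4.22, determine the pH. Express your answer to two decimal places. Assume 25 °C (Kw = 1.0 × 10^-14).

(CH3)3N + H2O ⇌ (CH3)3NH+ + OH-
Kb = 10^(−4.22) = 6.03 × 10^-5
From the ICE table, Kb = x²/(0.2 − x) = 6.03 × 10^-5.
Assume x ≪ 0.2: x ≈ √(6.03 × 10^-5 × 0.2) = 3.47 × 10^-3 M
Check: 1.7% ionized — well under 5%, approximation valid.
pOH = −log(3.47 × 10^-3) = 2.46; pH = 14.00 − 2.46 = 11.54

pH = 11.54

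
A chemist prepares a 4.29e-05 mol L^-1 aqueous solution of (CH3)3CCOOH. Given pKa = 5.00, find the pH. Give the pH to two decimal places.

pH = 4.79

(CH3)3CCOOH ⇌ (CH3)3CCOO- + H+
Ka = 10^(−5.00) = 1.00 × 10^-5
Ka = x²/(4.29e-05 − x) = 1.00 × 10^-5
Here C₀/Ka ≈ 4.29, so the small-x approximation fails. Use the quadratic:
x = [−1e-05 + √(1e-05² + 1.72e-09)]/2 = 1.63 × 10^-5 M
pH = −log[H+] = −log(1.63 × 10^-5) = 4.79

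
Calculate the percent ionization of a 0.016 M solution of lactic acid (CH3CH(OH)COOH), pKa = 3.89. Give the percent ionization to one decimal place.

8.6%

CH3CH(OH)COOH ⇌ CH3CH(OH)COO- + H+; let x = [H+] at equilibrium.
Ka = 10^(−3.89) = 1.29 × 10^-4
Ka = x²/(C₀ − x); solving the quadratic gives x = 1.37 × 10^-3 M.
Fraction ionized = 1.37 × 10^-3 / 0.016 = 0.0856 → 8.6%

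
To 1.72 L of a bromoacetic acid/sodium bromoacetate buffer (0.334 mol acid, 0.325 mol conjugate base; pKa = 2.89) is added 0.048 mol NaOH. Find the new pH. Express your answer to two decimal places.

OH- converts BrCH2COOH to BrCH2COO-: BrCH2COOH → 0.286 mol, BrCH2COO- → 0.373 mol.
Henderson–Hasselbalch with mole ratio 0.373/0.286: pH = 2.89 + (+0.115)

pH = 3.01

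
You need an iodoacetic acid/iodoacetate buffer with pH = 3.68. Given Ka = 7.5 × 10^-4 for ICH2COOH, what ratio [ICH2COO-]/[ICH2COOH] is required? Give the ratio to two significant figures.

ratio = 3.6

pKa = -log(7.5 × 10^-4) = 3.125
pH = pKa + log(r) ⇒ log(r) = 3.68 − 3.125 = +0.555
r = [ICH2COO-]/[ICH2COOH] = 10^(+0.555) = 3.59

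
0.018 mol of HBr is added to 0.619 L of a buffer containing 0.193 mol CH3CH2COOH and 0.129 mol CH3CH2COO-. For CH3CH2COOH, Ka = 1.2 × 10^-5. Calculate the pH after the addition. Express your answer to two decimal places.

pH = 4.64

After neutralization: n(CH3CH2COOH) = 0.211 mol, n(CH3CH2COO-) = 0.111 mol.
pKa = −log(1.2 × 10^-5) = 4.921
pH = pKa + log(n_CH3CH2COO-/n_CH3CH2COOH) = 4.921 + log(0.111/0.211) = 4.921 + (-0.279)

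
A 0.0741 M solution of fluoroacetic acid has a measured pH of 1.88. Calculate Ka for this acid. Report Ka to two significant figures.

Ka = 2.9 × 10^-3

[H+] = 10^(-1.88) = 1.32 × 10^-2 M
At equilibrium [HA] = 0.0741 − 1.32 × 10^-2 = 6.09 × 10^-2 M
Ka = [H+][A-]/[HA] = (1.32 × 10^-2)² / 6.09 × 10^-2 = 2.9 × 10^-3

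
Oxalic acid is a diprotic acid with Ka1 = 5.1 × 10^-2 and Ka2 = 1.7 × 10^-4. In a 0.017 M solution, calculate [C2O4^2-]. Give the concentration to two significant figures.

1.7 × 10^-4 M

First ionization gives [H+] ≈ [HC2O4-] = 1.35 × 10^-2 M.
Second step: Ka2 = [H+][C2O4^2-]/[HC2O4-] ≈ [C2O4^2-] (since [H+] ≈ [HC2O4-]).
So [C2O4^2-] ≈ Ka2.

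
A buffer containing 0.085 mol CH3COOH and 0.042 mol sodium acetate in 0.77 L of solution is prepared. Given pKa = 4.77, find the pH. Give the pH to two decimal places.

pH = pKa + log([A⁻]/[HA]) = 4.77 + log(0.042/0.085)
pH = 4.77 + (-0.306) = 4.46

pH = 4.46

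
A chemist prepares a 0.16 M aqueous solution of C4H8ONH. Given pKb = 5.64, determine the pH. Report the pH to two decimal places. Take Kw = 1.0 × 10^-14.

pH = 10.78

C4H8ONH + H2O ⇌ C4H8ONH2+ + OH-
Kb = 10^(−5.64) = 2.29 × 10^-6
From the ICE table, Kb = x²/(0.16 − x) = 2.29 × 10^-6.
Neglecting x in the denominator: x = √(2.29 × 10^-6 × 0.16) = 6.05 × 10^-4 M
Check: 0.38% ionized — well under 5%, approximation valid.
pOH = 3.22, so pH = 14.00 − pOH = 10.78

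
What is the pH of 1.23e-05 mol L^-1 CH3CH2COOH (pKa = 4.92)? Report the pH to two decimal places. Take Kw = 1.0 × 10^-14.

CH3CH2COOH ⇌ CH3CH2COO- + H+
Ka = 10^(−4.92) = 1.20 × 10^-5
From the ICE table, Ka = [H+]²/(1.23e-05 − [H+]) = 1.20 × 10^-5.
[H+] is not negligible relative to C₀; solve [H+]² + 1.2e-05·[H+] − 1.48e-10 = 0.
[H+] = [−1.2e-05 + √(1.2e-05² + 5.9e-10)]/2 = 7.55 × 10^-6 M
pH = −log(7.55 × 10^-6) = 5.12

pH = 5.12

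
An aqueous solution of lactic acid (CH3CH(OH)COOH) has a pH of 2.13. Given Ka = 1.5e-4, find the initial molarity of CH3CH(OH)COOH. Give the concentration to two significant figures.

[H+] = 10^(-2.13) = 7.41 × 10^-3 M = x
Ka = x²/(C₀ − x) ⇒ C₀ = x + x²/Ka
C₀ = 7.41 × 10^-3 + (7.41 × 10^-3)²/(1.5 × 10^-4) = 3.73 × 10^-1 M

C₀ = 3.7 × 10^-1 M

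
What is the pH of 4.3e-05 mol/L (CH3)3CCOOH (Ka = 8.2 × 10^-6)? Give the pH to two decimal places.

pH = 4.82

(CH3)3CCOOH ⇌ (CH3)3CCOO- + H+
Ka = x²/(4.3e-05 − x) = 8.2 × 10^-6
x is not negligible relative to C₀; solve x² + 8.2e-06·x − 3.53e-10 = 0.
x = [−8.2e-06 + √(8.2e-06² + 1.41e-09)]/2 = 1.51 × 10^-5 M
pH = −log(1.51 × 10^-5) = 4.82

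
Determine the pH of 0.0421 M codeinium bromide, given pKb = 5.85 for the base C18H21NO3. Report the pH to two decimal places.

pH = 4.76

C18H22NO3+ is the conjugate acid of the weak base C18H21NO3.
Kb = 10^(−5.85) = 1.41 × 10^-6
Ka = Kw/Kb = 1.0×10^-14 / 1.41 × 10^-6 = 7.09 × 10^-9
Ka = x²/(0.0421 − x) = 7.09 × 10^-9
Assume x ≪ 0.0421: x ≈ √(7.09 × 10^-9 × 0.0421) = 1.73 × 10^-5 M
Check: 0.041% ionized — well under 5%, approximation valid.
pH = −log(1.73 × 10^-5) = 4.76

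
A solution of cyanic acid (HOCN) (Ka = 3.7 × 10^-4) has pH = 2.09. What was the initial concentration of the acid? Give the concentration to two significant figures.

[H+] = 10^(-2.09) = 8.13 × 10^-3 M = x
Ka = x²/(C₀ − x) ⇒ C₀ = x + x²/Ka
C₀ = 8.13 × 10^-3 + (8.13 × 10^-3)²/(3.7 × 10^-4) = 1.87 × 10^-1 M

C₀ = 1.9 × 10^-1 M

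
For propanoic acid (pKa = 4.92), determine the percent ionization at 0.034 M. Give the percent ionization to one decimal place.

CH3CH2COOH ⇌ CH3CH2COO- + H+; let x = [H+] at equilibrium.
Ka = 10^(−4.92) = 1.20 × 10^-5
x ≈ √(Ka·C₀) = √(1.20 × 10^-5 × 0.034) = 6.39 × 10^-4 M
% ionization = x/C₀ × 100% = 6.39 × 10^-4/0.034 × 100% = 1.9%

1.9%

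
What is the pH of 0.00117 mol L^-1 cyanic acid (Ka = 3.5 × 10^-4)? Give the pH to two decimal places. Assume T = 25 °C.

pH = 3.31

HOCN ⇌ OCN- + H+
From the ICE table, Ka = [H+]²/(0.00117 − [H+]) = 3.5 × 10^-4.
Here C₀/Ka ≈ 3.34, so the small-[H+] approximation fails. Use the quadratic:
[H+] = (−Ka + √(Ka² + 4·Ka·C₀))/2 = 4.88 × 10^-4 M
pH = −log(4.88 × 10^-4) = 3.31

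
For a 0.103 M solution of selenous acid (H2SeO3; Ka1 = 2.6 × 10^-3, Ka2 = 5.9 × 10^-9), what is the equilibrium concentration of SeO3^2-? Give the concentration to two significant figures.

5.9 × 10^-9 M

First ionization gives [H+] ≈ [HSeO3-] = 1.51 × 10^-2 M.
Second step: Ka2 = [H+][SeO3^2-]/[HSeO3-] ≈ [SeO3^2-] (since [H+] ≈ [HSeO3-]).
So [SeO3^2-] ≈ Ka2.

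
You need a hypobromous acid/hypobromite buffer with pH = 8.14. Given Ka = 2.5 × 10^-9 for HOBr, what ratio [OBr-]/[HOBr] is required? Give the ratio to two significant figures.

ratio = 0.35

pKa = -log(2.5 × 10^-9) = 8.602
pH = pKa + log(r) ⇒ log(r) = 8.14 − 8.602 = -0.462
r = [OBr-]/[HOBr] = 10^(-0.462) = 0.345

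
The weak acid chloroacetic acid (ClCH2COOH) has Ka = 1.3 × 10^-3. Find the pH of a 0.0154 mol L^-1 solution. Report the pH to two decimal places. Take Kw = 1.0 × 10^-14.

ClCH2COOH ⇌ ClCH2COO- + H+
Ka = x²/(0.0154 − x) = 1.3 × 10^-3
Here C₀/Ka ≈ 11.8, so the small-x approximation fails. Use the quadratic:
x = (−Ka + √(Ka² + 4·Ka·C₀))/2 = 3.87 × 10^-3 M
pH = −log(3.87 × 10^-3) = 2.41

pH = 2.41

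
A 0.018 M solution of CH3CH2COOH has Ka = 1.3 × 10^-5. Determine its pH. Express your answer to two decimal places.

pH = 3.32

CH3CH2COOH ⇌ CH3CH2COO- + H+
From the ICE table, Ka = [H+]²/(0.018 − [H+]) = 1.3 × 10^-5.
Assume [H+] ≪ 0.018: [H+] ≈ √(1.3 × 10^-5 × 0.018) = 4.84 × 10^-4 M
Check: 2.7% ionized — well under 5%, approximation valid.
pH = −log(4.84 × 10^-4) = 3.32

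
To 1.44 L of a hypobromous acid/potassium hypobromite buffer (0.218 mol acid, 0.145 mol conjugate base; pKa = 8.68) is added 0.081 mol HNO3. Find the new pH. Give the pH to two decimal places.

After neutralization: n(HOBr) = 0.299 mol, n(OBr-) = 0.064 mol.
pH = pKa + log(n_OBr-/n_HOBr) = 8.68 + log(0.064/0.299) = 8.68 + (-0.669)

pH = 8.01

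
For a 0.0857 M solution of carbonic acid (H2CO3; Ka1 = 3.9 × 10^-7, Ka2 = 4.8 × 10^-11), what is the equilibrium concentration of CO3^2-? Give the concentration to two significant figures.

4.8 × 10^-11 M

First ionization gives [H+] ≈ [HCO3-] = 1.83 × 10^-4 M.
Second step: Ka2 = [H+][CO3^2-]/[HCO3-] ≈ [CO3^2-] (since [H+] ≈ [HCO3-]).
So [CO3^2-] ≈ Ka2.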